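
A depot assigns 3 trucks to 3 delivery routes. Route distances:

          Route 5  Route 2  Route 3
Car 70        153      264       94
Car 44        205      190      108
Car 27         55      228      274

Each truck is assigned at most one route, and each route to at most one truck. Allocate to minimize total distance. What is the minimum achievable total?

Optimal: Car 70→Route 3 (94 km), Car 44→Route 2 (190 km), Car 27→Route 5 (55 km) — total 94+190+55 = 339 km.
Next-best assignment: Car 70→Route 2, Car 44→Route 3, Car 27→Route 5 = 427 km.

Min total: 339 km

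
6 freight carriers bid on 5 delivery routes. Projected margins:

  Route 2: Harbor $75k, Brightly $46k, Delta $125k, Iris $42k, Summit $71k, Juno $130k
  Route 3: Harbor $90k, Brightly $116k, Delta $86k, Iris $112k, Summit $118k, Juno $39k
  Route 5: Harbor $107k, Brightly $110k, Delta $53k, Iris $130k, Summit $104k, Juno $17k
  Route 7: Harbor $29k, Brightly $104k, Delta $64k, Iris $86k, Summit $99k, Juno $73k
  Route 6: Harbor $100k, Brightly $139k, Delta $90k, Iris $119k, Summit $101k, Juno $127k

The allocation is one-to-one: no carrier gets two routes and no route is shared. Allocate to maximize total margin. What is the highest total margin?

Optimal: Delta→Route 2 ($125k), Summit→Route 3 ($118k), Iris→Route 5 ($130k), Brightly→Route 7 ($104k), Juno→Route 6 ($127k) — total 125+118+130+104+127 = $604k.
Max-entry greedy (repeatedly take the single best remaining cell) gives $581k, worse by 23.
Swapping Iris↔Brightly (Iris→Route 7 $86k, Brightly→Route 5 $110k) loses 38.

Maximum total: $604k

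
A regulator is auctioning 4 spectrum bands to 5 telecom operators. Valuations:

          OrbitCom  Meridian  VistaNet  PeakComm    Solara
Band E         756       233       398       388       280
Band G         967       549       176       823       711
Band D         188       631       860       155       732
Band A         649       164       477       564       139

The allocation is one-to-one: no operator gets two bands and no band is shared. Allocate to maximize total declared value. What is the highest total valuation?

This is a one-to-one assignment (maximum-weight bipartite matching).
Optimal: OrbitCom→Band E ($756M), Solara→Band G ($711M), VistaNet→Band D ($860M), PeakComm→Band A ($564M) — total 756+711+860+564 = $2891M.

Max total: $2891M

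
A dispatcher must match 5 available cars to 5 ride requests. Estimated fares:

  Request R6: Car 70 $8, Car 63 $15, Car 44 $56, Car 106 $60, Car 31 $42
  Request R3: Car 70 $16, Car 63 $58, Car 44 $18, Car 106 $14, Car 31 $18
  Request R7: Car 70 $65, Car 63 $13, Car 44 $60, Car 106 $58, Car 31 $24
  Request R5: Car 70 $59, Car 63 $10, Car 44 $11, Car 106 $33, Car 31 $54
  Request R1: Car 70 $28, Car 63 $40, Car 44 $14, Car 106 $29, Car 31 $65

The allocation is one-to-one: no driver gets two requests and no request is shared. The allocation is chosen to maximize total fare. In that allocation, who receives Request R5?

Optimal: Car 70→Request R5 ($59), Car 63→Request R3 ($58), Car 44→Request R7 ($60), Car 106→Request R6 ($60), Car 31→Request R1 ($65) — total 59+58+60+60+65 = $302.
Max-entry greedy (repeatedly take the single best remaining cell) gives $259, worse by 43.
Next-best assignment: Car 70→Request R5, Car 63→Request R3, Car 44→Request R6, Car 106→Request R7, Car 31→Request R1 = $296.
Checked against all permutations: $302 is optimal.
Car 70's own top request is Request R7 ($65), but forcing Car 70→Request R7 and reassigning the rest optimally gives only $277 — worse by 25.

Car 70 receives Request R5.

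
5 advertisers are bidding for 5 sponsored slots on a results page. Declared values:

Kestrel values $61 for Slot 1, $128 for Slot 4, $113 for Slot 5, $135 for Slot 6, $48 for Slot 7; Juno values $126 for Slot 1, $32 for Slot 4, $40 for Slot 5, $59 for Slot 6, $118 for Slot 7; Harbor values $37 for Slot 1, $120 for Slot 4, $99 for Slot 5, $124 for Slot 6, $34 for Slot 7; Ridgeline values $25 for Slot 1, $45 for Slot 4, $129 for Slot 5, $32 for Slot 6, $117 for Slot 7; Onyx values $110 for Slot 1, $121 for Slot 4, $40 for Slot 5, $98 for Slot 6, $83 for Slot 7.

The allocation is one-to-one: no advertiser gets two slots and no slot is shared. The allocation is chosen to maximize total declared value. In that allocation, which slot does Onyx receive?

Onyx receives Slot 1.

Optimal: Kestrel→Slot 6 ($135), Juno→Slot 7 ($118), Harbor→Slot 4 ($120), Ridgeline→Slot 5 ($129), Onyx→Slot 1 ($110) — total 135+118+120+129+110 = $612.
Column-greedy (each slot in turn goes to its best remaining advertiser) gives $590, worse by 22.
Onyx's own top slot is Slot 4 ($121), but forcing Onyx→Slot 4 and reassigning the rest optimally gives only $601 — worse by 11.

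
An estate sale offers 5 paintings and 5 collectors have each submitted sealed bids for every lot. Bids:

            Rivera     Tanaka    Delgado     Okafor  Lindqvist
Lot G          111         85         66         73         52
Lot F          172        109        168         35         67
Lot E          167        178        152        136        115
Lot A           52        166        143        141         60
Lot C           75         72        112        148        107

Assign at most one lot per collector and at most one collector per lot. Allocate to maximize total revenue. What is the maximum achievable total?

Optimal: Rivera→Lot G ($111), Tanaka→Lot A ($166), Delgado→Lot F ($168), Okafor→Lot C ($148), Lindqvist→Lot E ($115) — total 111+166+168+148+115 = $708.
Row-greedy (each collector in turn takes its best remaining lot) gives $693, worse by 15.
Next-best assignment: Rivera→Lot G, Tanaka→Lot E, Delgado→Lot F, Okafor→Lot A, Lindqvist→Lot C = $705.

Max total: $708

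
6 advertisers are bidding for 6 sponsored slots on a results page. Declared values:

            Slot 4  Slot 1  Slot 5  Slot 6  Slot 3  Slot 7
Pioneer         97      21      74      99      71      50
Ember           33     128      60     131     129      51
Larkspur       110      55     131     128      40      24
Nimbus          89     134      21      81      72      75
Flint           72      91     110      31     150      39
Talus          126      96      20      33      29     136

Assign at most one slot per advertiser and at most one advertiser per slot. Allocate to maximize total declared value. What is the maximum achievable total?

Optimal: Pioneer→Slot 4 ($97), Ember→Slot 6 ($131), Larkspur→Slot 5 ($131), Nimbus→Slot 1 ($134), Flint→Slot 3 ($150), Talus→Slot 7 ($136) — total 97+131+131+134+150+136 = $779.
Row-greedy (each advertiser in turn takes its best remaining slot) gives $701, worse by 78.

Maximum total: $779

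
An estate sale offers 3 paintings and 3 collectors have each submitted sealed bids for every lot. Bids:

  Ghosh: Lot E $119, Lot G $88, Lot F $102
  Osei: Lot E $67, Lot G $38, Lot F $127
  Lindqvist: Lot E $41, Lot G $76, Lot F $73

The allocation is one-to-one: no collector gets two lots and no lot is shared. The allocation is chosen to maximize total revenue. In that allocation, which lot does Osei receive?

Osei receives Lot F.

Treat this as an assignment problem: match each collector to one lot.
Optimal: Ghosh→Lot E ($119), Osei→Lot F ($127), Lindqvist→Lot G ($76) — total 119+127+76 = $322.
Next-best assignment: Ghosh→Lot G, Osei→Lot F, Lindqvist→Lot E = $256.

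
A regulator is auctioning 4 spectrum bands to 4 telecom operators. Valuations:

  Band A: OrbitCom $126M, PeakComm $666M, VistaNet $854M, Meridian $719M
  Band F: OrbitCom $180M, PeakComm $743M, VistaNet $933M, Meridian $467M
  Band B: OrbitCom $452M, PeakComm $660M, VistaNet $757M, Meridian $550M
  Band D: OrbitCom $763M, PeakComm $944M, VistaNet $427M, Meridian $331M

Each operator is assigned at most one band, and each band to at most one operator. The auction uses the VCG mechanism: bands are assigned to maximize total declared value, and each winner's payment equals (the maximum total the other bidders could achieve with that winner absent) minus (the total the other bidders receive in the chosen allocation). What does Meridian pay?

Meridian pays $6M.

Efficient allocation: OrbitCom→Band D ($763M), PeakComm→Band B ($660M), VistaNet→Band F ($933M), Meridian→Band A ($719M); total welfare W = $3075M.
Meridian receives Band A at value $719M, so the others get W − 719 = $2356M.
Without Meridian: best allocation of the remaining 3 bidders over all 4 bands is OrbitCom→Band D ($763M), PeakComm→Band A ($666M), VistaNet→Band F ($933M), total $2362M.
VCG payment = (others' best without Meridian) − (others' welfare with Meridian) = 2362 − 2356 = $6M.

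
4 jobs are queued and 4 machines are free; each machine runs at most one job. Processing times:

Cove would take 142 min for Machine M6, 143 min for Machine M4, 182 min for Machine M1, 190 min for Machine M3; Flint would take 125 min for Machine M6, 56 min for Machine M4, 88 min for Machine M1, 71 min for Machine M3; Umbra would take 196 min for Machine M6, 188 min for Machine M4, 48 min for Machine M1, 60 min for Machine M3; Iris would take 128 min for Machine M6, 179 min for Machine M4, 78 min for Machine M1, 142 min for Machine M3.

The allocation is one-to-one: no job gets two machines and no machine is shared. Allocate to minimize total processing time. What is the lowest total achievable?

This is the linear assignment problem.
Optimal: Cove→Machine M6 (142 min), Flint→Machine M4 (56 min), Umbra→Machine M3 (60 min), Iris→Machine M1 (78 min) — total 142+56+60+78 = 336 min.
Row-greedy (each job in turn takes its cheapest remaining machine) gives 388 min, worse by 52.
Next-best assignment: Cove→Machine M6, Flint→Machine M4, Umbra→Machine M1, Iris→Machine M3 = 388 min.

Minimum total: 336 min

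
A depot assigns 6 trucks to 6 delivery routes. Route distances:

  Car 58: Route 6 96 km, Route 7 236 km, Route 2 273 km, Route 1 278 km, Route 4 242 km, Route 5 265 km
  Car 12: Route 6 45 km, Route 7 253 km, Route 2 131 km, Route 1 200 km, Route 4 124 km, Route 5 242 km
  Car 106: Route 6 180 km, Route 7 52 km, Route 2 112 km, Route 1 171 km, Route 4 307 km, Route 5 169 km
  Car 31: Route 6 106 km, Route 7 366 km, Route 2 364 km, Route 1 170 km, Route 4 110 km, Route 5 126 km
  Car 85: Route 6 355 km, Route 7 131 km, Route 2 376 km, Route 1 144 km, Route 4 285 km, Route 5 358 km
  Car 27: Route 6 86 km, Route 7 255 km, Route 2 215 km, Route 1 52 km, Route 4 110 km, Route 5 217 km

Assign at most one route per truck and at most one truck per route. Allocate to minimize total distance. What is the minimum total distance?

This is a one-to-one assignment (minimum-cost bipartite matching).
Optimal: Car 58→Route 6 (96 km), Car 12→Route 4 (124 km), Car 106→Route 2 (112 km), Car 31→Route 5 (126 km), Car 85→Route 7 (131 km), Car 27→Route 1 (52 km) — total 96+124+112+126+131+52 = 641 km.
Every other assignment is strictly worse.

Minimum total: 641 km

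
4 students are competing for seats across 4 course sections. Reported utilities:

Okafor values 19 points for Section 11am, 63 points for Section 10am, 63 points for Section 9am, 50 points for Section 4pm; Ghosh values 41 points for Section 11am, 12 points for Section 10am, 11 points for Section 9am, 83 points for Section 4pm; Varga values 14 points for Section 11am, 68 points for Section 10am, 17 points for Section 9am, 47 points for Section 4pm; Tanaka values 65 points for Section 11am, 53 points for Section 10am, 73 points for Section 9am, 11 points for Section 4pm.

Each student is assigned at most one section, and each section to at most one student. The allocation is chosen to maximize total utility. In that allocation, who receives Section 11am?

Optimal: Okafor→Section 9am (63 points), Ghosh→Section 4pm (83 points), Varga→Section 10am (68 points), Tanaka→Section 11am (65 points) — total 63+83+68+65 = 279 points.
Max-entry greedy (repeatedly take the single best remaining cell) gives 243 points, worse by 36.
Next-best assignment: Okafor→Section 11am, Ghosh→Section 4pm, Varga→Section 10am, Tanaka→Section 9am = 243 points.
No other one-to-one assignment exceeds 279 points.
Tanaka's own top section is Section 9am (73 points), but forcing Tanaka→Section 9am and reassigning the rest optimally gives only 243 points — worse by 36.

Tanaka receives Section 11am.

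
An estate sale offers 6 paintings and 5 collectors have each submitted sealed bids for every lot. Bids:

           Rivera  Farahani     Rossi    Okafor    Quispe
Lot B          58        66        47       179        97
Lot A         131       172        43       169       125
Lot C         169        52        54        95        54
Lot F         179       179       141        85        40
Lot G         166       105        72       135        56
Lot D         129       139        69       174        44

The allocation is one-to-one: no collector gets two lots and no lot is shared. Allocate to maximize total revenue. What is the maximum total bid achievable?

Max total: $753

Optimal: Rivera→Lot C ($169), Farahani→Lot A ($172), Rossi→Lot F ($141), Okafor→Lot D ($174), Quispe→Lot B ($97) — total 169+172+141+174+97 = $753.
Row-greedy (each collector in turn takes its best remaining lot) gives $656, worse by 97.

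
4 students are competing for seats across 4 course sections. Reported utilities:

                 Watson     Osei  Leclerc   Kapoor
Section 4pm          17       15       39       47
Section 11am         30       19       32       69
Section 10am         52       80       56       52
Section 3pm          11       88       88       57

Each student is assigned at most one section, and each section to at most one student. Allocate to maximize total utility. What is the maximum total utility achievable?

Optimal: Watson→Section 4pm (17 points), Osei→Section 10am (80 points), Leclerc→Section 3pm (88 points), Kapoor→Section 11am (69 points) — total 17+80+88+69 = 254 points.
Row-greedy (each student in turn takes its best remaining section) gives 248 points, worse by 6.
Swapping Osei↔Watson (Osei→Section 4pm 15 points, Watson→Section 10am 52 points) loses 30.

Maximum total: 254 points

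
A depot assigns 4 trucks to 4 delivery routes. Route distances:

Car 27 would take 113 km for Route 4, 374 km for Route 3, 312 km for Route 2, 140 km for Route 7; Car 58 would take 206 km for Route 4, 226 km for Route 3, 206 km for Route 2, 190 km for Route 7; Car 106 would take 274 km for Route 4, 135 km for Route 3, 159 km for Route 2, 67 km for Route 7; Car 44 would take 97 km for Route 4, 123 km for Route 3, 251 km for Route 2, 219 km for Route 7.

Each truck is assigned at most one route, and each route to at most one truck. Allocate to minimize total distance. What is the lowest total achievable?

This is a one-to-one assignment (minimum-cost bipartite matching).
Optimal: Car 27→Route 4 (113 km), Car 58→Route 2 (206 km), Car 106→Route 7 (67 km), Car 44→Route 3 (123 km) — total 113+206+67+123 = 509 km.
Row-greedy (each truck in turn takes its cheapest remaining route) gives 689 km, worse by 180.
Swapping Car 58↔Car 27 (Car 58→Route 4 206 km, Car 27→Route 2 312 km) adds 199.

Min total: 509 km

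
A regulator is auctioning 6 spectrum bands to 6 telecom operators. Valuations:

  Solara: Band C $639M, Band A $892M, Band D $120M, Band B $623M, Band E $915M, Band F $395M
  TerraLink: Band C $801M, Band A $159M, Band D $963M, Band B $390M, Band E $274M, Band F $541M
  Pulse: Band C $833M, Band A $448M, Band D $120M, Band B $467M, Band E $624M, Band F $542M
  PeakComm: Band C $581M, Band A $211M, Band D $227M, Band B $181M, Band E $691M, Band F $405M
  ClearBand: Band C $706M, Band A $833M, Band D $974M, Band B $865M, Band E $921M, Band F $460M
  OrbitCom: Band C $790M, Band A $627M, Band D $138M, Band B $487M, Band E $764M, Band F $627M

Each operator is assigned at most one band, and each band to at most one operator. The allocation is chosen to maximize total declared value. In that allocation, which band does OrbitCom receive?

OrbitCom receives Band F.

Treat this as an assignment problem: match each operator to one band.
Optimal: Solara→Band A ($892M), TerraLink→Band D ($963M), Pulse→Band C ($833M), PeakComm→Band E ($691M), ClearBand→Band B ($865M), OrbitCom→Band F ($627M) — total 892+963+833+691+865+627 = $4871M.
Max-entry greedy (repeatedly take the single best remaining cell) gives $4071M, worse by 800.
Swapping OrbitCom↔Solara (OrbitCom→Band A $627M, Solara→Band F $395M) loses 497.
OrbitCom's own top band is Band C ($790M), but forcing OrbitCom→Band C and reassigning the rest optimally gives only $4743M — worse by 128.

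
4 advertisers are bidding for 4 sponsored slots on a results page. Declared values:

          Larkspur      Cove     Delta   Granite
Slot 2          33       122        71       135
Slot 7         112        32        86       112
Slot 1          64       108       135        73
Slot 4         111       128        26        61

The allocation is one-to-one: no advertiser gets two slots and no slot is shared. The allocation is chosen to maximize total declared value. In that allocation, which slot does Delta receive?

Delta receives Slot 1.

This is a one-to-one assignment (maximum-weight bipartite matching).
Optimal: Larkspur→Slot 7 ($112), Cove→Slot 4 ($128), Delta→Slot 1 ($135), Granite→Slot 2 ($135) — total 112+128+135+135 = $510.
Next-best assignment: Larkspur→Slot 4, Cove→Slot 2, Delta→Slot 1, Granite→Slot 7 = $480.
Swapping Cove↔Larkspur (Cove→Slot 7 $32, Larkspur→Slot 4 $111) loses 97.
Every other assignment is strictly worse.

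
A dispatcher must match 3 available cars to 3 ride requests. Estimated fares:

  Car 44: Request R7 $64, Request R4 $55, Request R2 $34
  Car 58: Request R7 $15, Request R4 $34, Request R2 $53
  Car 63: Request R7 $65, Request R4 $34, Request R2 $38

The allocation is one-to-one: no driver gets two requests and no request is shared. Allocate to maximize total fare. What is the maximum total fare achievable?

This is a one-to-one assignment (maximum-weight bipartite matching).
Optimal: Car 44→Request R4 ($55), Car 58→Request R2 ($53), Car 63→Request R7 ($65) — total 55+53+65 = $173.
Row-greedy (each driver in turn takes its best remaining request) gives $151, worse by 22.
Every other assignment is strictly worse.

Max total: $173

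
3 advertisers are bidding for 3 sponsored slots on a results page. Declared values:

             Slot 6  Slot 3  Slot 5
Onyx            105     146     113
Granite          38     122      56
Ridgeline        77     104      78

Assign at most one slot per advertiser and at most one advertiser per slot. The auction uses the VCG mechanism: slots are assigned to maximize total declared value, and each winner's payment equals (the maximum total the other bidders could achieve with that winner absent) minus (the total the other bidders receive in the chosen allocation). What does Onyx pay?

Onyx pays $1.

Efficient allocation: Onyx→Slot 5 ($113), Granite→Slot 3 ($122), Ridgeline→Slot 6 ($77); total welfare W = $312.
Onyx receives Slot 5 at value $113, so the others get W − 113 = $199.
Without Onyx: best allocation of the remaining 2 bidders over all 3 slots is Granite→Slot 3 ($122), Ridgeline→Slot 5 ($78), total $200.
VCG payment = (others' best without Onyx) − (others' welfare with Onyx) = 200 − 199 = $1.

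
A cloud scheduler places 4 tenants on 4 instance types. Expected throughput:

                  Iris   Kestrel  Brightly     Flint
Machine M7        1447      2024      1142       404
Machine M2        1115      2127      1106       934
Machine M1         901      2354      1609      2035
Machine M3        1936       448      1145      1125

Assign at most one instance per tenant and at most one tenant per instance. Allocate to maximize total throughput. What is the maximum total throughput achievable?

Maximum total: 7240 ops/s

Optimal: Iris→Machine M3 (1936 ops/s), Kestrel→Machine M2 (2127 ops/s), Brightly→Machine M7 (1142 ops/s), Flint→Machine M1 (2035 ops/s) — total 1936+2127+1142+2035 = 7240 ops/s.
Next-best assignment: Iris→Machine M3, Kestrel→Machine M7, Brightly→Machine M2, Flint→Machine M1 = 7101 ops/s.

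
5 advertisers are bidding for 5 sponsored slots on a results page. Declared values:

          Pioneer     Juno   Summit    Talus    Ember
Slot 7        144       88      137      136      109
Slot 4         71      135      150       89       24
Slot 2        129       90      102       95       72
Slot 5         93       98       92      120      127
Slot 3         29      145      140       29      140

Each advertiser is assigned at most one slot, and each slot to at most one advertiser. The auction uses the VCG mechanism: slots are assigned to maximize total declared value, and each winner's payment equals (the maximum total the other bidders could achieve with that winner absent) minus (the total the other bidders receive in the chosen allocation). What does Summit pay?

Summit pays $3.

Efficient allocation: Pioneer→Slot 2 ($129), Juno→Slot 3 ($145), Summit→Slot 4 ($150), Talus→Slot 7 ($136), Ember→Slot 5 ($127); total welfare W = $687.
Summit receives Slot 4 at value $150, so the others get W − 150 = $537.
Without Summit: best allocation of the remaining 4 bidders over all 5 slots is Pioneer→Slot 2 ($129), Juno→Slot 4 ($135), Talus→Slot 7 ($136), Ember→Slot 3 ($140), total $540.
VCG payment = (others' best without Summit) − (others' welfare with Summit) = 540 − 537 = $3.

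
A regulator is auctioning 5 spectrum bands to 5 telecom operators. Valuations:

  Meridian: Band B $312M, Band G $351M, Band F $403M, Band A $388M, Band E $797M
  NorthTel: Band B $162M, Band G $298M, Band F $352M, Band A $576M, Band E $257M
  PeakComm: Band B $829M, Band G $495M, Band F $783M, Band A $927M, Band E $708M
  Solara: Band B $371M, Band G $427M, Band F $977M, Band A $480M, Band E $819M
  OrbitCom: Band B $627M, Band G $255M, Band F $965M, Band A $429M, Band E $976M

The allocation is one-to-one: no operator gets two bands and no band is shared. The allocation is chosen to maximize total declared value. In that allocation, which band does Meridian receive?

Meridian receives Band G.

Optimal: Meridian→Band G ($351M), NorthTel→Band A ($576M), PeakComm→Band B ($829M), Solara→Band F ($977M), OrbitCom→Band E ($976M) — total 351+576+829+977+976 = $3709M.
Column-greedy (each band in turn goes to its best remaining operator) gives $3594M, worse by 115.
Meridian's own top band is Band E ($797M), but forcing Meridian→Band E and reassigning the rest optimally gives only $3626M — worse by 83.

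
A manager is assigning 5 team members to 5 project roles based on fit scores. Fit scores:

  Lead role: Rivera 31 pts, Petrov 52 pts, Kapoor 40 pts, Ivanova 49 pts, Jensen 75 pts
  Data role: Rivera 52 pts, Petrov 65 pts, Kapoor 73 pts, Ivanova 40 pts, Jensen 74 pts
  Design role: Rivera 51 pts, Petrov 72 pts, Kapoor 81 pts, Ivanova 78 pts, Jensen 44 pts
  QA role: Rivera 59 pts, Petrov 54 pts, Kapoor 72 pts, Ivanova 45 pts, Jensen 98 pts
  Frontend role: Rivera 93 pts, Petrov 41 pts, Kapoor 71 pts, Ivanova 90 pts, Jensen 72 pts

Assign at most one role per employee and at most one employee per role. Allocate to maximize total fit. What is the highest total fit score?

Max total: 394 pts

Optimal: Rivera→Frontend role (93 pts), Petrov→Lead role (52 pts), Kapoor→Data role (73 pts), Ivanova→Design role (78 pts), Jensen→QA role (98 pts) — total 93+52+73+78+98 = 394 pts.
Row-greedy (each employee in turn takes its best remaining role) gives 385 pts, worse by 9.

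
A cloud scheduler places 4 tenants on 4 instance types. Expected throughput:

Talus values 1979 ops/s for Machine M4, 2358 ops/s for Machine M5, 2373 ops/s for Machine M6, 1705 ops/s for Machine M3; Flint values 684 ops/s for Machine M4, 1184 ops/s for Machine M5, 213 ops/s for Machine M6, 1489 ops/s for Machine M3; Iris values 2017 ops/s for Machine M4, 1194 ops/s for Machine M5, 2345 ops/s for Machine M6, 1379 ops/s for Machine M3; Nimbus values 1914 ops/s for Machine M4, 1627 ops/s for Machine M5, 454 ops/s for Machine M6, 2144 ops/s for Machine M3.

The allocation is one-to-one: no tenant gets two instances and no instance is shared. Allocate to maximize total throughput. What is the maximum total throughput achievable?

Maximum total: 8106 ops/s

This is a one-to-one assignment (maximum-weight bipartite matching).
Optimal: Talus→Machine M5 (2358 ops/s), Flint→Machine M3 (1489 ops/s), Iris→Machine M6 (2345 ops/s), Nimbus→Machine M4 (1914 ops/s) — total 2358+1489+2345+1914 = 8106 ops/s.
Column-greedy (each instance in turn goes to its best remaining tenant) gives 6318 ops/s, worse by 1788.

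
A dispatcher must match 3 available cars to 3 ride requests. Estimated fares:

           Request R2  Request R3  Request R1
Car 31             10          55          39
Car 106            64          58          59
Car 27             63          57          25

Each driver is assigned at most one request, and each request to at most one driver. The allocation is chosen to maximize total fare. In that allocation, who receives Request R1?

Car 106 receives Request R1.

Treat this as an assignment problem: match each driver to one request.
Optimal: Car 31→Request R3 ($55), Car 106→Request R1 ($59), Car 27→Request R2 ($63) — total 55+59+63 = $177.
Row-greedy (each driver in turn takes its best remaining request) gives $144, worse by 33.
No other one-to-one assignment exceeds $177.
Car 106's own top request is Request R2 ($64), but forcing Car 106→Request R2 and reassigning the rest optimally gives only $160 — worse by 17.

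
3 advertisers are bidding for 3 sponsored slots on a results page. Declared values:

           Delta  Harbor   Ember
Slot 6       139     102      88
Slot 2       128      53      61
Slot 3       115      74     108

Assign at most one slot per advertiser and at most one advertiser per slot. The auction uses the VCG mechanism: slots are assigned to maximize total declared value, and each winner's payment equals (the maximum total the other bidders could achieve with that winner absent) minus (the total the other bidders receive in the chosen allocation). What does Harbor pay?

Efficient allocation: Delta→Slot 2 ($128), Harbor→Slot 6 ($102), Ember→Slot 3 ($108); total welfare W = $338.
Harbor receives Slot 6 at value $102, so the others get W − 102 = $236.
Without Harbor: best allocation of the remaining 2 bidders over all 3 slots is Delta→Slot 6 ($139), Ember→Slot 3 ($108), total $247.
VCG payment = (others' best without Harbor) − (others' welfare with Harbor) = 247 − 236 = $11.

Harbor pays $11.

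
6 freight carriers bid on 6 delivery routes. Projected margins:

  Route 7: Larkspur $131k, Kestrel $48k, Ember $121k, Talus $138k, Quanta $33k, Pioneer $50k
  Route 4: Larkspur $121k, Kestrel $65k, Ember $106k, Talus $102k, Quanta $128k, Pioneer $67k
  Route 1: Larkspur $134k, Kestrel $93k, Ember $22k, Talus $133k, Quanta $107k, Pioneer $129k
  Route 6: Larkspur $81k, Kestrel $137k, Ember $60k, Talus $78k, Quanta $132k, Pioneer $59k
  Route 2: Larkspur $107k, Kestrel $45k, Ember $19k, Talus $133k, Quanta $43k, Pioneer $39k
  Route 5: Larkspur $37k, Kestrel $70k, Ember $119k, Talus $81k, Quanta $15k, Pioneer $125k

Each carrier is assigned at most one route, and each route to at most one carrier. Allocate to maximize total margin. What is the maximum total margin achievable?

Optimal: Larkspur→Route 1 ($134k), Kestrel→Route 6 ($137k), Ember→Route 7 ($121k), Talus→Route 2 ($133k), Quanta→Route 4 ($128k), Pioneer→Route 5 ($125k) — total 134+137+121+133+128+125 = $778k.
Column-greedy (each route in turn goes to its best remaining carrier) gives $695k, worse by 83.
Next-best assignment: Larkspur→Route 7, Kestrel→Route 6, Ember→Route 5, Talus→Route 2, Quanta→Route 4, Pioneer→Route 1 = $777k.
Swapping Kestrel↔Ember (Kestrel→Route 7 $48k, Ember→Route 6 $60k) loses 150.
Checked against all permutations: $778k is optimal.

Maximum total: $778k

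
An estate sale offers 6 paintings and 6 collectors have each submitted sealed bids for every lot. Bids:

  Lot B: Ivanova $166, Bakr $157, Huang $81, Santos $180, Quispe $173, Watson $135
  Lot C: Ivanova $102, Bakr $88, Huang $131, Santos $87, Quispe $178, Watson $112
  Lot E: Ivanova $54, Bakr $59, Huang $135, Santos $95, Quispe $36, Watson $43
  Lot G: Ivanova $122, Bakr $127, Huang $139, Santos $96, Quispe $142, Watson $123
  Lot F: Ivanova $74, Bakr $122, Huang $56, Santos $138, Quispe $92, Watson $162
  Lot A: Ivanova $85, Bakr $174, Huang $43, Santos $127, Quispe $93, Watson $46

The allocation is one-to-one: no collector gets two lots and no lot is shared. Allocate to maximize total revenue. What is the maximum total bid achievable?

Treat this as an assignment problem: match each collector to one lot.
Optimal: Ivanova→Lot G ($122), Bakr→Lot A ($174), Huang→Lot E ($135), Santos→Lot B ($180), Quispe→Lot C ($178), Watson→Lot F ($162) — total 122+174+135+180+178+162 = $951.
Column-greedy (each lot in turn goes to its best remaining collector) gives $867, worse by 84.
Next-best assignment: Ivanova→Lot B, Bakr→Lot A, Huang→Lot E, Santos→Lot F, Quispe→Lot C, Watson→Lot G = $914.
Swapping Santos↔Watson (Santos→Lot F $138, Watson→Lot B $135) loses 69.
Every other assignment is strictly worse.

Maximum total: $951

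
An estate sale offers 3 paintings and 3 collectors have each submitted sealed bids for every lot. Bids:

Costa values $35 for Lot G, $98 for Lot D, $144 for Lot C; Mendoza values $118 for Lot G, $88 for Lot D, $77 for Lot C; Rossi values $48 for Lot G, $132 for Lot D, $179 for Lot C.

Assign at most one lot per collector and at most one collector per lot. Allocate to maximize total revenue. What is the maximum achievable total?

This is the linear assignment problem.
Optimal: Costa→Lot D ($98), Mendoza→Lot G ($118), Rossi→Lot C ($179) — total 98+118+179 = $395.
Column-greedy (each lot in turn goes to its best remaining collector) gives $394, worse by 1.

Max total: $395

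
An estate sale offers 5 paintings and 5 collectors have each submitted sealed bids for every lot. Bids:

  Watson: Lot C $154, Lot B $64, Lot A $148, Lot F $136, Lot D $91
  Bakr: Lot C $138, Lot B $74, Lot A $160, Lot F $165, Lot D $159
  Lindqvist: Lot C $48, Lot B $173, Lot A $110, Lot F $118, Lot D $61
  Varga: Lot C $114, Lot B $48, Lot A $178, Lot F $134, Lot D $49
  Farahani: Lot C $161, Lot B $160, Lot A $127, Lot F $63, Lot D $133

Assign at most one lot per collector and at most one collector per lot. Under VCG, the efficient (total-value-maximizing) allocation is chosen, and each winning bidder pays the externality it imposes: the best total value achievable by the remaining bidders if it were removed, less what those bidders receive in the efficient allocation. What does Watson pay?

Efficient allocation: Watson→Lot F ($136), Bakr→Lot D ($159), Lindqvist→Lot B ($173), Varga→Lot A ($178), Farahani→Lot C ($161); total welfare W = $807.
Watson receives Lot F at value $136, so the others get W − 136 = $671.
Without Watson: best allocation of the remaining 4 bidders over all 5 lots is Bakr→Lot F ($165), Lindqvist→Lot B ($173), Varga→Lot A ($178), Farahani→Lot C ($161), total $677.
VCG payment = (others' best without Watson) − (others' welfare with Watson) = 677 − 671 = $6.

Watson pays $6.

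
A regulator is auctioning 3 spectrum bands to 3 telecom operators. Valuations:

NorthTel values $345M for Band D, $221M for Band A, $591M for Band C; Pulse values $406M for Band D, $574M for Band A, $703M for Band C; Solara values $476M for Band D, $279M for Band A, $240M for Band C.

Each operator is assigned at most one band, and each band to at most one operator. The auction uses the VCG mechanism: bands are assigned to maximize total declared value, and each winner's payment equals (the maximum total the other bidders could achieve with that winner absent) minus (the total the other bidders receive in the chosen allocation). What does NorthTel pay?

Efficient allocation: NorthTel→Band C ($591M), Pulse→Band A ($574M), Solara→Band D ($476M); total welfare W = $1641M.
NorthTel receives Band C at value $591M, so the others get W − 591 = $1050M.
Without NorthTel: best allocation of the remaining 2 bidders over all 3 bands is Pulse→Band C ($703M), Solara→Band D ($476M), total $1179M.
VCG payment = (others' best without NorthTel) − (others' welfare with NorthTel) = 1179 − 1050 = $129M.

NorthTel pays $129M.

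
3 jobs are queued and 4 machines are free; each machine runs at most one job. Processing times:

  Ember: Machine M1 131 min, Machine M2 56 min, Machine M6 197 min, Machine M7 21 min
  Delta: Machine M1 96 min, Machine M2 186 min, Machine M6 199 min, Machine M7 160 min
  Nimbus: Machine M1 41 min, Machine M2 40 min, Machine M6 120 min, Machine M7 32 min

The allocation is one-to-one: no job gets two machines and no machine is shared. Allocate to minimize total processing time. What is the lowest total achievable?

Min total: 157 min

Treat this as an assignment problem: match each job to one machine.
Optimal: Ember→Machine M7 (21 min), Delta→Machine M1 (96 min), Nimbus→Machine M2 (40 min) — total 21+96+40 = 157 min.
Column-greedy (each machine in turn goes to its cheapest remaining job) gives 296 min, worse by 139.
Next-best assignment: Ember→Machine M2, Delta→Machine M1, Nimbus→Machine M7 = 184 min.
No other one-to-one assignment undercuts 157 min.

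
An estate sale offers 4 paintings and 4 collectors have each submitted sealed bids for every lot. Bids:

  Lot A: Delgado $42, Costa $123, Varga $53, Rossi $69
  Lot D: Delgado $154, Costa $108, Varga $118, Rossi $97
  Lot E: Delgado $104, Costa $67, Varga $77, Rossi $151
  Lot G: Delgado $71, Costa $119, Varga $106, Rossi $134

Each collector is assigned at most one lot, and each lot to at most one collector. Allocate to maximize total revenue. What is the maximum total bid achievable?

Optimal: Delgado→Lot D ($154), Costa→Lot A ($123), Varga→Lot G ($106), Rossi→Lot E ($151) — total 154+123+106+151 = $534.

Maximum total: $534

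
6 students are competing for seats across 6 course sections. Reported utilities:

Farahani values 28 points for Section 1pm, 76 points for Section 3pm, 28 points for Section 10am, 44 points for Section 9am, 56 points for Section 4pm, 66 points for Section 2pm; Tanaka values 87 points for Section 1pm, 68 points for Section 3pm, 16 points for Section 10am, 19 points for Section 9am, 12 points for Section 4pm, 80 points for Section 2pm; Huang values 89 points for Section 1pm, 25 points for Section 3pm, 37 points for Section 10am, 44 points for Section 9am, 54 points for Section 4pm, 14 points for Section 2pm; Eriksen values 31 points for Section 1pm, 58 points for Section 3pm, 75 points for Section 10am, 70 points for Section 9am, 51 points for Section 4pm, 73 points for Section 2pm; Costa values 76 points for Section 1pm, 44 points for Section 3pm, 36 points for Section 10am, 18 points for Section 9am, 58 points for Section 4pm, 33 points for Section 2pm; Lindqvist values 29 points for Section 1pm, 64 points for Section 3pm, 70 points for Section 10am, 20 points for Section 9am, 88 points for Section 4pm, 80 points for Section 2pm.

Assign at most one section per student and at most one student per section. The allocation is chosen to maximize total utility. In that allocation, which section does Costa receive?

Costa receives Section 4pm.

Optimal: Farahani→Section 3pm (76 points), Tanaka→Section 2pm (80 points), Huang→Section 1pm (89 points), Eriksen→Section 9am (70 points), Costa→Section 4pm (58 points), Lindqvist→Section 10am (70 points) — total 76+80+89+70+58+70 = 443 points.
Row-greedy (each student in turn takes its best remaining section) gives 345 points, worse by 98.
Swapping Huang↔Farahani (Huang→Section 3pm 25 points, Farahani→Section 1pm 28 points) loses 112.
Every other assignment is strictly worse.
Costa's own top section is Section 1pm (76 points), but forcing Costa→Section 1pm and reassigning the rest optimally gives only 439 points — worse by 4.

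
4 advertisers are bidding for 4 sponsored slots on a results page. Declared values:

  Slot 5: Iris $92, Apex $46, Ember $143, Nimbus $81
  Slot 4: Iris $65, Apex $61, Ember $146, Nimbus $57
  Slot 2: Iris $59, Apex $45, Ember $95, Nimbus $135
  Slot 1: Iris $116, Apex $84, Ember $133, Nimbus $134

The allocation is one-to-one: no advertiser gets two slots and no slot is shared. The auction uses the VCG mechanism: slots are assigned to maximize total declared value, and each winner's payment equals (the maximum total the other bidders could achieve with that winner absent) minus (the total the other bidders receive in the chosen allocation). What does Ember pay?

Ember pays $1.

Efficient allocation: Iris→Slot 5 ($92), Apex→Slot 1 ($84), Ember→Slot 4 ($146), Nimbus→Slot 2 ($135); total welfare W = $457.
Ember receives Slot 4 at value $146, so the others get W − 146 = $311.
Without Ember: best allocation of the remaining 3 bidders over all 4 slots is Iris→Slot 1 ($116), Apex→Slot 4 ($61), Nimbus→Slot 2 ($135), total $312.
VCG payment = (others' best without Ember) − (others' welfare with Ember) = 312 − 311 = $1.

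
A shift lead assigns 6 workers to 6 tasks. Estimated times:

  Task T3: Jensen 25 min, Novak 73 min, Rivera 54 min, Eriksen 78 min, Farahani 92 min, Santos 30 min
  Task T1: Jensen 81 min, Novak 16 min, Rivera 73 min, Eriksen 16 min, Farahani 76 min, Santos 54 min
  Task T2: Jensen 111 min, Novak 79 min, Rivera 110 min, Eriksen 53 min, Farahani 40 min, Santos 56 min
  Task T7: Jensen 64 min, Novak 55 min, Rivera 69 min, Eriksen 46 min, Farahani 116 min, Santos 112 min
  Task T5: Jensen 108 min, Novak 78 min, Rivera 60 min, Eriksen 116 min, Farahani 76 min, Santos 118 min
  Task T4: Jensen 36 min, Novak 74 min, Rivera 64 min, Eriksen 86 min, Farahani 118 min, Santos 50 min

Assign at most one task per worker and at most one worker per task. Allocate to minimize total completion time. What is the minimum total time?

Min total: 228 min

Optimal: Jensen→Task T4 (36 min), Novak→Task T1 (16 min), Rivera→Task T5 (60 min), Eriksen→Task T7 (46 min), Farahani→Task T2 (40 min), Santos→Task T3 (30 min) — total 36+16+60+46+40+30 = 228 min.
Min-entry greedy (repeatedly take the single cheapest remaining cell) gives 237 min, worse by 9.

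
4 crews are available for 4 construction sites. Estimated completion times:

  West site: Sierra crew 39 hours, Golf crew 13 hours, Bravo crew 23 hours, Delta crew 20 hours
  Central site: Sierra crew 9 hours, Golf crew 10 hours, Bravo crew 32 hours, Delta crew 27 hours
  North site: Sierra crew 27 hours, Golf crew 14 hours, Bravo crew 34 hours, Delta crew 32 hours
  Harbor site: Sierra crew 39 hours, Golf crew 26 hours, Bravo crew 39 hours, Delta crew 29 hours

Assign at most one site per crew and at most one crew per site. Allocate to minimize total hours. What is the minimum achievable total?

Optimal: Sierra crew→Central site (9 hours), Golf crew→North site (14 hours), Bravo crew→West site (23 hours), Delta crew→Harbor site (29 hours) — total 9+14+23+29 = 75 hours.
Column-greedy (each site in turn goes to its cheapest remaining crew) gives 93 hours, worse by 18.
Next-best assignment: Sierra crew→Central site, Golf crew→North site, Bravo crew→Harbor site, Delta crew→West site = 82 hours.

Min total: 75 hours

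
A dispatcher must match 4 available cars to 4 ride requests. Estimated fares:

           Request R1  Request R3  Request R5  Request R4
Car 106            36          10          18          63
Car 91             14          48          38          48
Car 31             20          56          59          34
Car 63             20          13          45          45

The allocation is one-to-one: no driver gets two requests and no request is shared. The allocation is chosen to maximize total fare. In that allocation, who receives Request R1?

Optimal: Car 106→Request R4 ($63), Car 91→Request R3 ($48), Car 31→Request R5 ($59), Car 63→Request R1 ($20) — total 63+48+59+20 = $190.
Column-greedy (each request in turn goes to its best remaining driver) gives $185, worse by 5.
Checked against all permutations: $190 is optimal.
Car 63's own top request is Request R5 ($45), but forcing Car 63→Request R5 and reassigning the rest optimally gives only $185 — worse by 5.

Car 63 receives Request R1.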